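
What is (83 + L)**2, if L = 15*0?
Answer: 6889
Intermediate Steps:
L = 0
(83 + L)**2 = (83 + 0)**2 = 83**2 = 6889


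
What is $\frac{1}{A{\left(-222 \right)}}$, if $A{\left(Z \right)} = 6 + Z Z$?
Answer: $\frac{1}{49290} \approx 2.0288 \cdot 10^{-5}$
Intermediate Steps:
$A{\left(Z \right)} = 6 + Z^{2}$
$\frac{1}{A{\left(-222 \right)}} = \frac{1}{6 + \left(-222\right)^{2}} = \frac{1}{6 + 49284} = \frac{1}{49290}$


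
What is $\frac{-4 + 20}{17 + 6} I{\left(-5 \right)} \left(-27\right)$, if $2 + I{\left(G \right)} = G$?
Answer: $\frac{3024}{23} \approx 131.48$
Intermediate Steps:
$I{\left(G \right)} = -2 + G$
$\frac{-4 + 20}{17 + 6} I{\left(-5 \right)} \left(-27\right) = \frac{-4 + 20}{17 + 6} \left(-2 - 5\right) \left(-27\right) = \frac{16}{23} \left(-7\right) \left(-27\right) = \left(- \frac{112}{23}\right) \left(-27\right) = \frac{3024}{23}$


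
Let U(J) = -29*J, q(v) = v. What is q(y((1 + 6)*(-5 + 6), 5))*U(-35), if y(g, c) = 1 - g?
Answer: -6090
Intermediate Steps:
q(y((1 + 6)*(-5 + 6), 5))*U(-35) = (1 - (1 + 6)*(-5 + 6))*(-29*(-35)) = (1 - 7)*1015 = -6*1015 = -6090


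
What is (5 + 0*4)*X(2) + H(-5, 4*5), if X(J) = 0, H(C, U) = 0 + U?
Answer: 20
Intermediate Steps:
H(C, U) = U
(5 + 0*4)*X(2) + H(-5, 4*5) = (5 + 0*4)*0 + 4*5 = (5 + 0)*0 + 20 = 5*0 + 20 = 0 + 20 = 20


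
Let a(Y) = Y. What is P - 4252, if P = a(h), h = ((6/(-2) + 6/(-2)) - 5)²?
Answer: -4131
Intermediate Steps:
h = 121 (h = ((6*(-½) + 6*(-½)) - 5)² = ((-3 - 3) - 5)² = (-6 - 5)² = (-11)² = 121)
P = 121
P - 4252 = 121 - 4252 = -4131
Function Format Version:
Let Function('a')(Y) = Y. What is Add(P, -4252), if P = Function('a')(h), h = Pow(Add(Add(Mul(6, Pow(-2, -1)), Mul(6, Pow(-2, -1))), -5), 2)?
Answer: -4131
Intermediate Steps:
h = 121 (h = Pow(Add(Add(Mul(6, Rational(-1, 2)), Mul(6, Rational(-1, 2))), -5), 2) = Pow(Add(Add(-3, -3), -5), 2) = Pow(Add(-6, -5), 2) = Pow(-11, 2) = 121)
P = 121
Add(P, -4252) = Add(121, -4252) = -4131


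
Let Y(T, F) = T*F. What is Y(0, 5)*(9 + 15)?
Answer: 0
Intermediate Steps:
Y(T, F) = F*T
Y(0, 5)*(9 + 15) = (5*0)*(9 + 15) = 0*24 = 0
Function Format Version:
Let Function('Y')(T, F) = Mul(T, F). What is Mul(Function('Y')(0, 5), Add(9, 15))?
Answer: 0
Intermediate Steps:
Function('Y')(T, F) = Mul(F, T)
Mul(Function('Y')(0, 5), Add(9, 15)) = Mul(Mul(5, 0), Add(9, 15)) = Mul(0, 24) = 0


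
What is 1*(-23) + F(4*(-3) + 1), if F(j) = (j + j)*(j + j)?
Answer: 461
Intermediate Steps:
F(j) = 4*j² (F(j) = (2*j)*(2*j) = 4*j²)
1*(-23) + F(4*(-3) + 1) = 1*(-23) + 4*(4*(-3) + 1)² = -23 + 4*(-12 + 1)² = -23 + 4*(-11)² = -23 + 4*121 = -23 + 484 = 461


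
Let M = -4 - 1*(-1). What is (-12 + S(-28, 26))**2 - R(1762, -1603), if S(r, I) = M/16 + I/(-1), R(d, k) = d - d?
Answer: 373321/256 ≈ 1458.3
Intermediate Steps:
M = -3 (M = -4 + 1 = -3)
R(d, k) = 0
S(r, I) = -3/16 - I (S(r, I) = -3/16 + I/(-1) = -3*1/16 + I*(-1) = -3/16 - I)
(-12 + S(-28, 26))**2 - R(1762, -1603) = (-12 + (-3/16 - 1*26))**2 - 1*0 = (-12 + (-3/16 - 26))**2 + 0 = (-12 - 419/16)**2 + 0 = (-611/16)**2 + 0 = 373321/256 + 0 = 373321/256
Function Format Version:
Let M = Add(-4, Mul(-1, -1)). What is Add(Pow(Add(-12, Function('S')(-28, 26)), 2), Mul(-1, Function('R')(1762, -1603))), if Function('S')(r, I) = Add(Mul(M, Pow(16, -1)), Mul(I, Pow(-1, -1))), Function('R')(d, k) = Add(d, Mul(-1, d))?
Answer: Rational(373321, 256) ≈ 1458.3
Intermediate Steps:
M = -3 (M = Add(-4, 1) = -3)
Function('R')(d, k) = 0
Function('S')(r, I) = Add(Rational(-3, 16), Mul(-1, I)) (Function('S')(r, I) = Add(Mul(-3, Pow(16, -1)), Mul(I, Pow(-1, -1))) = Add(Mul(-3, Rational(1, 16)), Mul(I, -1)) = Add(Rational(-3, 16), Mul(-1, I)))
Add(Pow(Add(-12, Function('S')(-28, 26)), 2), Mul(-1, Function('R')(1762, -1603))) = Add(Pow(Add(-12, Add(Rational(-3, 16), Mul(-1, 26))), 2), Mul(-1, 0)) = Add(Pow(Add(-12, Add(Rational(-3, 16), -26)), 2), 0) = Add(Pow(Add(-12, Rational(-419, 16)), 2), 0) = Add(Pow(Rational(-611, 16), 2), 0) = Add(Rational(373321, 256), 0) = Rational(373321, 256)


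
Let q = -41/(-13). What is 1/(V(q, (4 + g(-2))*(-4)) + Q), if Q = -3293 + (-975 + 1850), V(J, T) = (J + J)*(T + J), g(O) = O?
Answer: -169/413808 ≈ -0.00040840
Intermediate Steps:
q = 41/13 (q = -41*(-1/13) = 41/13 ≈ 3.1538)
V(J, T) = 2*J*(J + T) (V(J, T) = (2*J)*(J + T) = 2*J*(J + T))
Q = -2418 (Q = -3293 + 875 = -2418)
1/(V(q, (4 + g(-2))*(-4)) + Q) = 1/(2*(41/13)*(41/13 + (4 - 2)*(-4)) - 2418) = 1/(2*(41/13)*(41/13 + 2*(-4)) - 2418) = 1/(2*(41/13)*(41/13 - 8) - 2418) = 1/(2*(41/13)*(-63/13) - 2418) = 1/(-5166/169 - 2418) = 1/(-413808/169) = -169/413808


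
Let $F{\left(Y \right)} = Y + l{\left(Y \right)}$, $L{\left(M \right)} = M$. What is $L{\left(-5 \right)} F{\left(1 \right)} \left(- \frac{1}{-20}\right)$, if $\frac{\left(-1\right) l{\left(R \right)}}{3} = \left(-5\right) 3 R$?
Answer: $- \frac{23}{2} \approx -11.5$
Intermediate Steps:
$l{\left(R \right)} = 45 R$ ($l{\left(R \right)} = - 3 \left(-5\right) 3 R = - 3 \left(- 15 R\right) = 45 R$)
$F{\left(Y \right)} = 46 Y$ ($F{\left(Y \right)} = Y + 45 Y = 46 Y$)
$L{\left(-5 \right)} F{\left(1 \right)} \left(- \frac{1}{-20}\right) = - 5 \cdot 46 \cdot 1 \left(- \frac{1}{-20}\right) = \left(-5\right) 46 \left(\left(-1\right) \left(- \frac{1}{20}\right)\right) = \left(-230\right) \frac{1}{20} = - \frac{23}{2}$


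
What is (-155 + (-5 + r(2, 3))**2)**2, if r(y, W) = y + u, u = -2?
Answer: 16900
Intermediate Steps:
r(y, W) = -2 + y (r(y, W) = y - 2 = -2 + y)
(-155 + (-5 + r(2, 3))**2)**2 = (-155 + (-5 + (-2 + 2))**2)**2 = (-155 + (-5 + 0)**2)**2 = (-155 + (-5)**2)**2 = (-155 + 25)**2 = (-130)**2 = 16900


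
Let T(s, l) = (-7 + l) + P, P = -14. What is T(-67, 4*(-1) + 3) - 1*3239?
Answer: -3261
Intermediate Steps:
T(s, l) = -21 + l (T(s, l) = (-7 + l) - 14 = -21 + l)
T(-67, 4*(-1) + 3) - 1*3239 = (-21 + (4*(-1) + 3)) - 1*3239 = (-21 + (-4 + 3)) - 3239 = (-21 - 1) - 3239 = -22 - 3239 = -3261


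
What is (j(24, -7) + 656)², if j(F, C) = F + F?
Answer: 495616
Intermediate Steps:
j(F, C) = 2*F
(j(24, -7) + 656)² = (2*24 + 656)² = (48 + 656)² = 704² = 495616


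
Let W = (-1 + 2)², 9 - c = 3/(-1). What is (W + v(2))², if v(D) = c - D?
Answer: 121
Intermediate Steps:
c = 12 (c = 9 - 3/(-1) = 9 - 3*(-1) = 9 - 1*(-3) = 9 + 3 = 12)
W = 1 (W = 1² = 1)
v(D) = 12 - D
(W + v(2))² = (1 + (12 - 1*2))² = (1 + (12 - 2))² = (1 + 10)² = 11² = 121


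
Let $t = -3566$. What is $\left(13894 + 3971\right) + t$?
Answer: $14299$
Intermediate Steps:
$\left(13894 + 3971\right) + t = \left(13894 + 3971\right) - 3566 = 17865 - 3566 = 14299$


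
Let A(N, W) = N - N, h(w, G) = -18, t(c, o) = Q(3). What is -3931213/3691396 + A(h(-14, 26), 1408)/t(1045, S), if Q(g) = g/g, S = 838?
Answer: -3931213/3691396 ≈ -1.0650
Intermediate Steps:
Q(g) = 1
t(c, o) = 1
A(N, W) = 0
-3931213/3691396 + A(h(-14, 26), 1408)/t(1045, S) = -3931213/3691396 + 0/1 = -3931213*1/3691396 + 0*1 = -3931213/3691396 + 0 = -3931213/3691396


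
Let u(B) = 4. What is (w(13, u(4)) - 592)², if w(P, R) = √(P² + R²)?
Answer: (592 - √185)² ≈ 3.3455e+5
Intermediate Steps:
(w(13, u(4)) - 592)² = (√(13² + 4²) - 592)² = (√(169 + 16) - 592)² = (√185 - 592)² = (-592 + √185)²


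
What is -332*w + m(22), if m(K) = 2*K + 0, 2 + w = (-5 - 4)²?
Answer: -26184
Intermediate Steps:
w = 79 (w = -2 + (-5 - 4)² = -2 + (-9)² = -2 + 81 = 79)
m(K) = 2*K
-332*w + m(22) = -332*79 + 2*22 = -26228 + 44 = -26184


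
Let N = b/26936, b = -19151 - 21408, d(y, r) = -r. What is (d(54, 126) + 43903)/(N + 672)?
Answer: 1179177272/18060433 ≈ 65.291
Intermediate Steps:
b = -40559
N = -40559/26936 ≈ -1.5058
(d(54, 126) + 43903)/(N + 672) = (-1*126 + 43903)/(-40559/26936 + 672) = (-126 + 43903)/(18060433/26936) = 43777*(26936/18060433) = 1179177272/18060433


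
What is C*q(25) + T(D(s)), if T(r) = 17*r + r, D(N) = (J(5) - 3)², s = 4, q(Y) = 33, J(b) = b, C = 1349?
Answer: 44589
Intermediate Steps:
D(N) = 4 (D(N) = (5 - 3)² = 2² = 4)
T(r) = 18*r
C*q(25) + T(D(s)) = 1349*33 + 18*4 = 44517 + 72 = 44589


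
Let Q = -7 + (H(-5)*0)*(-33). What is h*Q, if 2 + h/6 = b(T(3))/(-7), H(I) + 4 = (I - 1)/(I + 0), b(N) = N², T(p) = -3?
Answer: 138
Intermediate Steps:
H(I) = -4 + (-1 + I)/I (H(I) = -4 + (I - 1)/(I + 0) = -4 + (-1 + I)/I)
h = -138/7 (h = -12 + 6*((-3)²/(-7)) = -12 + 6*(9*(-⅐)) = -12 + 6*(-9/7) = -12 - 54/7 = -138/7 ≈ -19.714)
Q = -7 (Q = -7 + ((-3 - 1/(-5))*0)*(-33) = -7 + ((-3 - 1*(-⅕))*0)*(-33) = -7 + ((-3 + ⅕)*0)*(-33) = -7 - 14/5*0*(-33) = -7 + 0*(-33) = -7 + 0 = -7)
h*Q = -138/7*(-7) = 138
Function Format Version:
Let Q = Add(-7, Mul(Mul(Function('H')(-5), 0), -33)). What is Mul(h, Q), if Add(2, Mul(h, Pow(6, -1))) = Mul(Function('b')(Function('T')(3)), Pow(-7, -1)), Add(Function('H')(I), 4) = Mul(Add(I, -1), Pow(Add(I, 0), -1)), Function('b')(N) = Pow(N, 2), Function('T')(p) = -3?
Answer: 138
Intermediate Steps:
Function('H')(I) = Add(-4, Mul(Pow(I, -1), Add(-1, I))) (Function('H')(I) = Add(-4, Mul(Add(I, -1), Pow(Add(I, 0), -1))) = Add(-4, Mul(Add(-1, I), Pow(I, -1))) = Add(-4, Mul(Pow(I, -1), Add(-1, I))))
h = Rational(-138, 7) (h = Add(-12, Mul(6, Mul(Pow(-3, 2), Pow(-7, -1)))) = Add(-12, Mul(6, Mul(9, Rational(-1, 7)))) = Add(-12, Mul(6, Rational(-9, 7))) = Add(-12, Rational(-54, 7)) = Rational(-138, 7) ≈ -19.714)
Q = -7 (Q = Add(-7, Mul(Mul(Add(-3, Mul(-1, Pow(-5, -1))), 0), -33)) = Add(-7, Mul(Mul(Add(-3, Mul(-1, Rational(-1, 5))), 0), -33)) = Add(-7, Mul(Mul(Add(-3, Rational(1, 5)), 0), -33)) = Add(-7, Mul(Mul(Rational(-14, 5), 0), -33)) = Add(-7, Mul(0, -33)) = Add(-7, 0) = -7)
Mul(h, Q) = Mul(Rational(-138, 7), -7) = 138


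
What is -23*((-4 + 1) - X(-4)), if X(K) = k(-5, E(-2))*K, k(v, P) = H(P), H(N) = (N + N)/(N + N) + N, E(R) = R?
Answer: 161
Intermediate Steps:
H(N) = 1 + N (H(N) = (2*N)/((2*N)) + N = (2*N)*(1/(2*N)) + N = 1 + N)
k(v, P) = 1 + P
X(K) = -K (X(K) = (1 - 2)*K = -K)
-23*((-4 + 1) - X(-4)) = -23*((-4 + 1) - (-1)*(-4)) = -23*(-3 - 1*4) = -23*(-3 - 4) = -23*(-7) = 161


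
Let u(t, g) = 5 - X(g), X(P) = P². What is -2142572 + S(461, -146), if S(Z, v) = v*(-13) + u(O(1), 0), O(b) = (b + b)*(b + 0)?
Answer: -2140669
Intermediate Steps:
O(b) = 2*b² (O(b) = (2*b)*b = 2*b²)
u(t, g) = 5 - g²
S(Z, v) = 5 - 13*v (S(Z, v) = v*(-13) + (5 - 1*0²) = -13*v + (5 - 1*0) = -13*v + (5 + 0) = -13*v + 5 = 5 - 13*v)
-2142572 + S(461, -146) = -2142572 + (5 - 13*(-146)) = -2142572 + (5 + 1898) = -2142572 + 1903 = -2140669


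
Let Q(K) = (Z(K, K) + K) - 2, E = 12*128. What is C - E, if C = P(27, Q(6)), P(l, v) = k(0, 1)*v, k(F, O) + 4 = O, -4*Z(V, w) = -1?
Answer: -6195/4 ≈ -1548.8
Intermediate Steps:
Z(V, w) = ¼ (Z(V, w) = -¼*(-1) = ¼)
E = 1536
k(F, O) = -4 + O
Q(K) = -7/4 + K (Q(K) = (¼ + K) - 2 = -7/4 + K)
P(l, v) = -3*v (P(l, v) = (-4 + 1)*v = -3*v)
C = -51/4 (C = -3*(-7/4 + 6) = -3*17/4 = -51/4 ≈ -12.750)
C - E = -51/4 - 1*1536 = -51/4 - 1536 = -6195/4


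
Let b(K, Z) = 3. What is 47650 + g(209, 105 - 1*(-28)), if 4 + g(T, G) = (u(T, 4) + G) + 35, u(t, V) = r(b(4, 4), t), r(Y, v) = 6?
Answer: 47820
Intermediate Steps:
u(t, V) = 6
g(T, G) = 37 + G (g(T, G) = -4 + ((6 + G) + 35) = -4 + (41 + G) = 37 + G)
47650 + g(209, 105 - 1*(-28)) = 47650 + (37 + (105 - 1*(-28))) = 47650 + (37 + (105 + 28)) = 47650 + (37 + 133) = 47650 + 170 = 47820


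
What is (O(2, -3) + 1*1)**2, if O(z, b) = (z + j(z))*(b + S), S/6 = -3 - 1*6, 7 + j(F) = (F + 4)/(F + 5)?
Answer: 2755600/49 ≈ 56237.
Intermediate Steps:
j(F) = -7 + (4 + F)/(5 + F) (j(F) = -7 + (F + 4)/(F + 5) = -7 + (4 + F)/(5 + F))
S = -54 (S = 6*(-3 - 1*6) = 6*(-3 - 6) = 6*(-9) = -54)
O(z, b) = (-54 + b)*(z + (-31 - 6*z)/(5 + z)) (O(z, b) = (z + (-31 - 6*z)/(5 + z))*(b - 54) = (z + (-31 - 6*z)/(5 + z))*(-54 + b) = (-54 + b)*(z + (-31 - 6*z)/(5 + z)))
(O(2, -3) + 1*1)**2 = ((1674 + 324*2 - 1*(-3)*(31 + 6*2) + 2*(-54 - 3)*(5 + 2))/(5 + 2) + 1*1)**2 = ((1674 + 648 - 1*(-3)*(31 + 12) + 2*(-57)*7)/7 + 1)**2 = ((1674 + 648 - 1*(-3)*43 - 798)/7 + 1)**2 = ((1674 + 648 + 129 - 798)/7 + 1)**2 = ((1/7)*1653 + 1)**2 = (1653/7 + 1)**2 = (1660/7)**2 = 2755600/49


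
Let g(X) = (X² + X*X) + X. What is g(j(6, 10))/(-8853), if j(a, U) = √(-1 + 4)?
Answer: -2/2951 - √3/8853 ≈ -0.00087338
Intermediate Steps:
j(a, U) = √3
g(X) = X + 2*X² (g(X) = (X² + X²) + X = 2*X² + X = X + 2*X²)
g(j(6, 10))/(-8853) = (√3*(1 + 2*√3))/(-8853) = (√3*(1 + 2*√3))*(-1/8853) = -√3*(1 + 2*√3)/8853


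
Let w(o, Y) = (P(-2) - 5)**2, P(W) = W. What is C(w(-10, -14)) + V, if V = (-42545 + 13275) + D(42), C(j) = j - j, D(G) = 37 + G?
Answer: -29191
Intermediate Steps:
w(o, Y) = 49 (w(o, Y) = (-2 - 5)**2 = (-7)**2 = 49)
C(j) = 0
V = -29191 (V = (-42545 + 13275) + (37 + 42) = -29270 + 79 = -29191)
C(w(-10, -14)) + V = 0 - 29191 = -29191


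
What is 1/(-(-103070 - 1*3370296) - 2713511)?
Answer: 1/759855 ≈ 1.3160e-6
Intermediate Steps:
1/(-(-103070 - 1*3370296) - 2713511) = 1/(-(-103070 - 3370296) - 2713511) = 1/(-1*(-3473366) - 2713511) = 1/(3473366 - 2713511) = 1/759855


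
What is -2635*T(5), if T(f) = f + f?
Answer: -26350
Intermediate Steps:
T(f) = 2*f
-2635*T(5) = -5270*5 = -2635*10 = -26350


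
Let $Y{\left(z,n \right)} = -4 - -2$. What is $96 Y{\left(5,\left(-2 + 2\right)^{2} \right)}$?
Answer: $-192$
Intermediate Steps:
$Y{\left(z,n \right)} = -2$ ($Y{\left(z,n \right)} = -4 + 2 = -2$)
$96 Y{\left(5,\left(-2 + 2\right)^{2} \right)} = 96 \left(-2\right) = -192$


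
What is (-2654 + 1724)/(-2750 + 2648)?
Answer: 155/17 ≈ 9.1176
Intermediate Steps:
(-2654 + 1724)/(-2750 + 2648) = -930/(-102) = -930*(-1/102) = 155/17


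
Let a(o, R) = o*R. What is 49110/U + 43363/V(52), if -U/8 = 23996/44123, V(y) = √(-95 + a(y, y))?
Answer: -1083440265/95984 + 43363*√2609/2609 ≈ -10439.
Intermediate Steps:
a(o, R) = R*o
V(y) = √(-95 + y²) (V(y) = √(-95 + y*y) = √(-95 + y²))
U = -191968/44123 ≈ -4.3507
49110/U + 43363/V(52) = 49110/(-191968/44123) + 43363/(√(-95 + 52²)) = 49110*(-44123/191968) + 43363/(√(-95 + 2704)) = -1083440265/95984 + 43363/(√2609) = -1083440265/95984 + 43363*(√2609/2609) = -1083440265/95984 + 43363*√2609/2609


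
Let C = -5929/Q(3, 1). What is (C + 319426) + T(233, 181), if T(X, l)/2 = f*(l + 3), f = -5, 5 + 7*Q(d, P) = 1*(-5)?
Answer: 3217363/10 ≈ 3.2174e+5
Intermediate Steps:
Q(d, P) = -10/7 (Q(d, P) = -5/7 + (1*(-5))/7 = -5/7 + (⅐)*(-5) = -5/7 - 5/7 = -10/7)
T(X, l) = -30 - 10*l (T(X, l) = 2*(-5*(l + 3)) = 2*(-5*(3 + l)) = 2*(-15 - 5*l) = -30 - 10*l)
C = 41503/10 (C = -5929/(-10/7) = -7/10*(-5929) = 41503/10 ≈ 4150.3)
(C + 319426) + T(233, 181) = (41503/10 + 319426) + (-30 - 10*181) = 3235763/10 + (-30 - 1810) = 3235763/10 - 1840 = 3217363/10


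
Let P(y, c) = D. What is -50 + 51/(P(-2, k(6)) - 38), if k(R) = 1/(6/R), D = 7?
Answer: -1601/31 ≈ -51.645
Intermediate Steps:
k(R) = R/6
P(y, c) = 7
-50 + 51/(P(-2, k(6)) - 38) = -50 + 51/(7 - 38) = -50 + 51/(-31) = -50 - 1/31*51 = -50 - 51/31 = -1601/31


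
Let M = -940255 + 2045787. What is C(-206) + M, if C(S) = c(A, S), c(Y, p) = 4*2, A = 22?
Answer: 1105540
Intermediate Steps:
c(Y, p) = 8
C(S) = 8
M = 1105532
C(-206) + M = 8 + 1105532 = 1105540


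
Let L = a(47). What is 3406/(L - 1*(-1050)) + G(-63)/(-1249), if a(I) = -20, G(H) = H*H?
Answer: 83012/643235 ≈ 0.12905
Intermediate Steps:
G(H) = H²
L = -20
3406/(L - 1*(-1050)) + G(-63)/(-1249) = 3406/(-20 - 1*(-1050)) + (-63)²/(-1249) = 3406/(-20 + 1050) + 3969*(-1/1249) = 3406/1030 - 3969/1249 = 3406*(1/1030) - 3969/1249 = 1703/515 - 3969/1249 = 83012/643235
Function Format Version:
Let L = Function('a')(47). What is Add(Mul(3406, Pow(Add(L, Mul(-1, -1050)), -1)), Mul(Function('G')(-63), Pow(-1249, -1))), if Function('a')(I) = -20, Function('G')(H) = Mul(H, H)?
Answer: Rational(83012, 643235) ≈ 0.12905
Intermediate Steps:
Function('G')(H) = Pow(H, 2)
L = -20
Add(Mul(3406, Pow(Add(L, Mul(-1, -1050)), -1)), Mul(Function('G')(-63), Pow(-1249, -1))) = Add(Mul(3406, Pow(Add(-20, Mul(-1, -1050)), -1)), Mul(Pow(-63, 2), Pow(-1249, -1))) = Add(Mul(3406, Pow(Add(-20, 1050), -1)), Mul(3969, Rational(-1, 1249))) = Add(Mul(3406, Pow(1030, -1)), Rational(-3969, 1249)) = Add(Mul(3406, Rational(1, 1030)), Rational(-3969, 1249)) = Add(Rational(1703, 515), Rational(-3969, 1249)) = Rational(83012, 643235)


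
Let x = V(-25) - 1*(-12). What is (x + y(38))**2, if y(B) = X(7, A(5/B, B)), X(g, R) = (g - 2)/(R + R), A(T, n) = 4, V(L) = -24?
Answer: 8281/64 ≈ 129.39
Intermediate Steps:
X(g, R) = (-2 + g)/(2*R) (X(g, R) = (-2 + g)/((2*R)) = (-2 + g)*(1/(2*R)) = (-2 + g)/(2*R))
y(B) = 5/8 (y(B) = (1/2)*(-2 + 7)/4 = (1/2)*(1/4)*5 = 5/8)
x = -12 (x = -24 - 1*(-12) = -24 + 12 = -12)
(x + y(38))**2 = (-12 + 5/8)**2 = (-91/8)**2 = 8281/64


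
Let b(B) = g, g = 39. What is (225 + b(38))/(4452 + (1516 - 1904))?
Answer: 33/508 ≈ 0.064961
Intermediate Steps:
b(B) = 39
(225 + b(38))/(4452 + (1516 - 1904)) = (225 + 39)/(4452 + (1516 - 1904)) = 264/(4452 - 388) = 264/4064 = 264*(1/4064) = 33/508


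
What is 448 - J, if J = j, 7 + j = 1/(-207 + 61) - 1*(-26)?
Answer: 62635/146 ≈ 429.01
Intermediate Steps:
j = 2773/146 (j = -7 + (1/(-207 + 61) - 1*(-26)) = -7 + (1/(-146) + 26) = -7 + (-1/146 + 26) = -7 + 3795/146 = 2773/146 ≈ 18.993)
J = 2773/146 ≈ 18.993
448 - J = 448 - 1*2773/146 = 448 - 2773/146 = 62635/146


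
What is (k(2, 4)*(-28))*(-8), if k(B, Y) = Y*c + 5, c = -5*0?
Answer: 1120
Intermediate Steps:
c = 0
k(B, Y) = 5 (k(B, Y) = Y*0 + 5 = 0 + 5 = 5)
(k(2, 4)*(-28))*(-8) = (5*(-28))*(-8) = -140*(-8) = 1120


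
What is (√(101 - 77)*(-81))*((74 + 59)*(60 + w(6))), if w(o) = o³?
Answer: -5946696*√6 ≈ -1.4566e+7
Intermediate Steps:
(√(101 - 77)*(-81))*((74 + 59)*(60 + w(6))) = (√(101 - 77)*(-81))*((74 + 59)*(60 + 6³)) = (√24*(-81))*(133*(60 + 216)) = ((2*√6)*(-81))*(133*276) = -162*√6*36708 = -5946696*√6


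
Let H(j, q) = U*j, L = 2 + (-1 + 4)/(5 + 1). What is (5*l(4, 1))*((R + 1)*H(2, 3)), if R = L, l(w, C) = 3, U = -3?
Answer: -315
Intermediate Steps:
L = 5/2 (L = 2 + 3/6 = 2 + 3*(⅙) = 2 + ½ = 5/2 ≈ 2.5000)
R = 5/2 ≈ 2.5000
H(j, q) = -3*j
(5*l(4, 1))*((R + 1)*H(2, 3)) = (5*3)*((5/2 + 1)*(-3*2)) = 15*((7/2)*(-6)) = 15*(-21) = -315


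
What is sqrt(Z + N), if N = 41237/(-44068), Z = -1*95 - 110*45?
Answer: I*sqrt(2449787460049)/22034 ≈ 71.035*I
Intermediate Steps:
Z = -5045 (Z = -95 - 4950 = -5045)
N = -41237/44068 (N = 41237*(-1/44068) = -41237/44068 ≈ -0.93576)
sqrt(Z + N) = sqrt(-5045 - 41237/44068) = sqrt(-222364297/44068) = I*sqrt(2449787460049)/22034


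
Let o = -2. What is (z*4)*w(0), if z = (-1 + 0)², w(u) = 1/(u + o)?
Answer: -2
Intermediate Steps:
w(u) = 1/(-2 + u) (w(u) = 1/(u - 2) = 1/(-2 + u))
z = 1 (z = (-1)² = 1)
(z*4)*w(0) = (1*4)/(-2 + 0) = 4/(-2) = 4*(-½) = -2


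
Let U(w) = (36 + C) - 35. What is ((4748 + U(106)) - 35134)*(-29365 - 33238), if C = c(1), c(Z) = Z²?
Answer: 1902129552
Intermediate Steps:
C = 1 (C = 1² = 1)
U(w) = 2 (U(w) = (36 + 1) - 35 = 37 - 35 = 2)
((4748 + U(106)) - 35134)*(-29365 - 33238) = ((4748 + 2) - 35134)*(-29365 - 33238) = (4750 - 35134)*(-62603) = -30384*(-62603) = 1902129552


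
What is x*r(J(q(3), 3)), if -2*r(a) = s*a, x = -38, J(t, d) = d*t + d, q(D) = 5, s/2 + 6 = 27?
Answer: 14364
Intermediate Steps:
s = 42 (s = -12 + 2*27 = -12 + 54 = 42)
J(t, d) = d + d*t
r(a) = -21*a
x*r(J(q(3), 3)) = -(-798)*3*(1 + 5) = -(-798)*3*6 = -(-798)*18 = -38*(-378) = 14364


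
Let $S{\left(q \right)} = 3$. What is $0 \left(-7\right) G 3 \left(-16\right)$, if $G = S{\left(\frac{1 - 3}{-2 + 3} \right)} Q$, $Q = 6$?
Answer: $0$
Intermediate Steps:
$G = 18$ ($G = 3 \cdot 6 = 18$)
$0 \left(-7\right) G 3 \left(-16\right) = 0 \left(-7\right) 18 \cdot 3 \left(-16\right) = 0 \cdot 18 \left(-48\right) = 0 \left(-48\right) = 0$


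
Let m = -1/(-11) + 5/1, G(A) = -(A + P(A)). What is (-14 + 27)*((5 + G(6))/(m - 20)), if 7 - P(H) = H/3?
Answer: 429/82 ≈ 5.2317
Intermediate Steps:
P(H) = 7 - H/3
G(A) = -7 - 2*A/3 (G(A) = -(A + (7 - A/3)) = -(7 + 2*A/3) = -7 - 2*A/3)
m = 56/11 (m = -1*(-1/11) + 5*1 = 1/11 + 5 = 56/11 ≈ 5.0909)
(-14 + 27)*((5 + G(6))/(m - 20)) = (-14 + 27)*((5 + (-7 - ⅔*6))/(56/11 - 20)) = 13*((5 + (-7 - 4))/(-164/11)) = 13*((5 - 11)*(-11/164)) = 13*(-6*(-11/164)) = 13*(33/82) = 429/82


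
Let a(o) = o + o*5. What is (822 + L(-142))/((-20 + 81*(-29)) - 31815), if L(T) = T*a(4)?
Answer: 1293/17092 ≈ 0.075649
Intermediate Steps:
a(o) = 6*o (a(o) = o + 5*o = 6*o)
L(T) = 24*T (L(T) = T*(6*4) = T*24 = 24*T)
(822 + L(-142))/((-20 + 81*(-29)) - 31815) = (822 + 24*(-142))/((-20 + 81*(-29)) - 31815) = (822 - 3408)/((-20 - 2349) - 31815) = -2586/(-2369 - 31815) = -2586/(-34184) = -2586*(-1/34184) = 1293/17092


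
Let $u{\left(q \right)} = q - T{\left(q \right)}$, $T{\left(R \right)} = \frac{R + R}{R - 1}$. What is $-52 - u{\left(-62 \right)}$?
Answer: $\frac{754}{63} \approx 11.968$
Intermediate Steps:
$T{\left(R \right)} = \frac{2 R}{-1 + R}$
$u{\left(q \right)} = q - \frac{2 q}{-1 + q}$
$-52 - u{\left(-62 \right)} = -52 - - \frac{62 \left(-3 - 62\right)}{-1 - 62} = -52 - \left(-62\right) \frac{1}{-63} \left(-65\right) = -52 - \left(-62\right) \left(- \frac{1}{63}\right) \left(-65\right) = -52 - - \frac{4030}{63} = -52 + \frac{4030}{63} = \frac{754}{63}$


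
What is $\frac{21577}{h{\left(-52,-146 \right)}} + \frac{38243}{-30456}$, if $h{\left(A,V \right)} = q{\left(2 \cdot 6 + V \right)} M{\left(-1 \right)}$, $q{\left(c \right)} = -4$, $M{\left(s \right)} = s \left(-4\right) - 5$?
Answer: $\frac{164249035}{30456} \approx 5393.0$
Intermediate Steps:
$M{\left(s \right)} = -5 - 4 s$ ($M{\left(s \right)} = - 4 s - 5 = -5 - 4 s$)
$h{\left(A,V \right)} = 4$ ($h{\left(A,V \right)} = - 4 \left(-5 - -4\right) = - 4 \left(-5 + 4\right) = \left(-4\right) \left(-1\right) = 4$)
$\frac{21577}{h{\left(-52,-146 \right)}} + \frac{38243}{-30456} = \frac{21577}{4} + \frac{38243}{-30456} = 21577 \cdot \frac{1}{4} + 38243 \left(- \frac{1}{30456}\right) = \frac{21577}{4} - \frac{38243}{30456} = \frac{164249035}{30456}$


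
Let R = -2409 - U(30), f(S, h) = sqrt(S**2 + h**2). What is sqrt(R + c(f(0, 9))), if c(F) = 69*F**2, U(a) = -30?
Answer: sqrt(3210) ≈ 56.657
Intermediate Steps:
R = -2379 (R = -2409 - 1*(-30) = -2409 + 30 = -2379)
sqrt(R + c(f(0, 9))) = sqrt(-2379 + 69*(sqrt(0**2 + 9**2))**2) = sqrt(-2379 + 69*(sqrt(0 + 81))**2) = sqrt(-2379 + 69*(sqrt(81))**2) = sqrt(-2379 + 69*9**2) = sqrt(-2379 + 69*81) = sqrt(-2379 + 5589) = sqrt(3210)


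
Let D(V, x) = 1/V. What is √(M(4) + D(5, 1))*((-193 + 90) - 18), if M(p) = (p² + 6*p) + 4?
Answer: -121*√1105/5 ≈ -804.45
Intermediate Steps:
M(p) = 4 + p² + 6*p
√(M(4) + D(5, 1))*((-193 + 90) - 18) = √((4 + 4² + 6*4) + 1/5)*((-193 + 90) - 18) = √((4 + 16 + 24) + ⅕)*(-103 - 18) = √(44 + ⅕)*(-121) = √(221/5)*(-121) = (√1105/5)*(-121) = -121*√1105/5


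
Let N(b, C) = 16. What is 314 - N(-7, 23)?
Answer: 298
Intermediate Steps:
314 - N(-7, 23) = 314 - 1*16 = 314 - 16 = 298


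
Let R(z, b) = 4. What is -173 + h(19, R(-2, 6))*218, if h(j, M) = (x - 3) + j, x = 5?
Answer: 4405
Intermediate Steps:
h(j, M) = 2 + j (h(j, M) = (5 - 3) + j = 2 + j)
-173 + h(19, R(-2, 6))*218 = -173 + (2 + 19)*218 = -173 + 21*218 = -173 + 4578 = 4405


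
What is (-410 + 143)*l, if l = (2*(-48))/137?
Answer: 25632/137 ≈ 187.09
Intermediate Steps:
l = -96/137 (l = -96*1/137 = -96/137 ≈ -0.70073)
(-410 + 143)*l = (-410 + 143)*(-96/137) = -267*(-96/137) = 25632/137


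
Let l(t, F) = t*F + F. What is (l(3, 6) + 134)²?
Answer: 24964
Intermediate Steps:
l(t, F) = F + F*t (l(t, F) = F*t + F = F + F*t)
(l(3, 6) + 134)² = (6*(1 + 3) + 134)² = (6*4 + 134)² = (24 + 134)² = 158² = 24964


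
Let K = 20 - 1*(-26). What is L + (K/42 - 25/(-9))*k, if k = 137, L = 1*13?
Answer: 34247/63 ≈ 543.60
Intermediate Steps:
K = 46 (K = 20 + 26 = 46)
L = 13
L + (K/42 - 25/(-9))*k = 13 + (46/42 - 25/(-9))*137 = 13 + (46*(1/42) - 25*(-1/9))*137 = 13 + (23/21 + 25/9)*137 = 13 + (244/63)*137 = 13 + 33428/63 = 34247/63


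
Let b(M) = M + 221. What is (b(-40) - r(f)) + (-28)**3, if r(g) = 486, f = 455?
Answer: -22257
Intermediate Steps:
b(M) = 221 + M
(b(-40) - r(f)) + (-28)**3 = ((221 - 40) - 1*486) + (-28)**3 = (181 - 486) - 21952 = -305 - 21952 = -22257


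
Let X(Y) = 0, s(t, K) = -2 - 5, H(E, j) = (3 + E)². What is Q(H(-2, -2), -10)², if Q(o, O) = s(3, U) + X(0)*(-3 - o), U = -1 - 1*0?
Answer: 49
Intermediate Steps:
U = -1 (U = -1 + 0 = -1)
s(t, K) = -7
Q(o, O) = -7 (Q(o, O) = -7 + 0*(-3 - o) = -7 + 0 = -7)
Q(H(-2, -2), -10)² = (-7)² = 49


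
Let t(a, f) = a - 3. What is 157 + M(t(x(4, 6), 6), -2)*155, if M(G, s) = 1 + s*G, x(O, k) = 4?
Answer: 2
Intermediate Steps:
t(a, f) = -3 + a
M(G, s) = 1 + G*s
157 + M(t(x(4, 6), 6), -2)*155 = 157 + (1 + (-3 + 4)*(-2))*155 = 157 + (1 + 1*(-2))*155 = 157 + (1 - 2)*155 = 157 - 1*155 = 157 - 155 = 2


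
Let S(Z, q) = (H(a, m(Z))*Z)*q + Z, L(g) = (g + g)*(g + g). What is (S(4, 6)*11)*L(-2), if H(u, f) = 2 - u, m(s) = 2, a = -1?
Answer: 13376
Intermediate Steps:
L(g) = 4*g² (L(g) = (2*g)*(2*g) = 4*g²)
S(Z, q) = Z + 3*Z*q (S(Z, q) = ((2 - 1*(-1))*Z)*q + Z = ((2 + 1)*Z)*q + Z = (3*Z)*q + Z = 3*Z*q + Z = Z + 3*Z*q)
(S(4, 6)*11)*L(-2) = ((4*(1 + 3*6))*11)*(4*(-2)²) = ((4*(1 + 18))*11)*(4*4) = ((4*19)*11)*16 = (76*11)*16 = 836*16 = 13376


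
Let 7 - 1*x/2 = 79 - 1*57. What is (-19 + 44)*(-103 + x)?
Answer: -3325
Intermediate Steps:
x = -30 (x = 14 - 2*(79 - 1*57) = 14 - 2*(79 - 57) = 14 - 2*22 = 14 - 44 = -30)
(-19 + 44)*(-103 + x) = (-19 + 44)*(-103 - 30) = 25*(-133) = -3325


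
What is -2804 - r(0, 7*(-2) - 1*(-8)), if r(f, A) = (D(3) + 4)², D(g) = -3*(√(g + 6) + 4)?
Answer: -3093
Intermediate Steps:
D(g) = -12 - 3*√(6 + g) (D(g) = -3*(√(6 + g) + 4) = -3*(4 + √(6 + g)) = -12 - 3*√(6 + g))
r(f, A) = 289 (r(f, A) = ((-12 - 3*√(6 + 3)) + 4)² = ((-12 - 3*√9) + 4)² = ((-12 - 3*3) + 4)² = ((-12 - 9) + 4)² = (-21 + 4)² = (-17)² = 289)
-2804 - r(0, 7*(-2) - 1*(-8)) = -2804 - 1*289 = -2804 - 289 = -3093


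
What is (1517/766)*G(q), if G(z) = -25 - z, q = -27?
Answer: 1517/383 ≈ 3.9608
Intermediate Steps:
(1517/766)*G(q) = (1517/766)*(-25 - 1*(-27)) = (1517*(1/766))*(-25 + 27) = (1517/766)*2 = 1517/383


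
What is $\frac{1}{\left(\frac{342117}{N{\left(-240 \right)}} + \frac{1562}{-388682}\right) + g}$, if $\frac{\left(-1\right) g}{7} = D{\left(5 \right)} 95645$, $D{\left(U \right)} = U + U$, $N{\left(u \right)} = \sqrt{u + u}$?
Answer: $- \frac{4495382506252755040}{30097423929582512211439107} + \frac{1914254816258204 i \sqrt{30}}{30097423929582512211439107} \approx -1.4936 \cdot 10^{-7} + 3.4836 \cdot 10^{-10} i$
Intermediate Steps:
$N{\left(u \right)} = \sqrt{2} \sqrt{u}$ ($N{\left(u \right)} = \sqrt{2 u} = \sqrt{2} \sqrt{u}$)
$D{\left(U \right)} = 2 U$
$g = -6695150$ ($g = - 7 \cdot 2 \cdot 5 \cdot 95645 = - 7 \cdot 10 \cdot 95645 = \left(-7\right) 956450 = -6695150$)
$\frac{1}{\left(\frac{342117}{N{\left(-240 \right)}} + \frac{1562}{-388682}\right) + g} = \frac{1}{\left(\frac{342117}{\sqrt{2} \sqrt{-240}} + \frac{1562}{-388682}\right) - 6695150} = \frac{1}{\left(\frac{342117}{\sqrt{2} \cdot 4 i \sqrt{15}} + 1562 \left(- \frac{1}{388682}\right)\right) - 6695150} = \frac{1}{\left(\frac{342117}{4 i \sqrt{30}} - \frac{781}{194341}\right) - 6695150} = \frac{1}{\left(342117 \left(- \frac{i \sqrt{30}}{120}\right) - \frac{781}{194341}\right) - 6695150} = \frac{1}{\left(- \frac{114039 i \sqrt{30}}{40} - \frac{781}{194341}\right) - 6695150} = \frac{1}{\left(- \frac{781}{194341} - \frac{114039 i \sqrt{30}}{40}\right) - 6695150} = \frac{1}{- \frac{1301142146931}{194341} - \frac{114039 i \sqrt{30}}{40}}$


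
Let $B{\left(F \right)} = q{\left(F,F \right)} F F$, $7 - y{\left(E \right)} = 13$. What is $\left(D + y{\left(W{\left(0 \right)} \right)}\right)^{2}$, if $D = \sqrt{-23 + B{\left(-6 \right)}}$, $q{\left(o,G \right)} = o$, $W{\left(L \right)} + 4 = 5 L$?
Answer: $\left(6 - i \sqrt{239}\right)^{2} \approx -203.0 - 185.52 i$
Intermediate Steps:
$W{\left(L \right)} = -4 + 5 L$
$y{\left(E \right)} = -6$ ($y{\left(E \right)} = 7 - 13 = -6$)
$B{\left(F \right)} = F^{3}$ ($B{\left(F \right)} = F F F = F^{2} F = F^{3}$)
$D = i \sqrt{239}$ ($D = \sqrt{-23 + \left(-6\right)^{3}} = \sqrt{-23 - 216} = \sqrt{-239} = i \sqrt{239} \approx 15.46 i$)
$\left(D + y{\left(W{\left(0 \right)} \right)}\right)^{2} = \left(i \sqrt{239} - 6\right)^{2} = \left(-6 + i \sqrt{239}\right)^{2}$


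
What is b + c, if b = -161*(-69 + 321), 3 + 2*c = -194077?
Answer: -137612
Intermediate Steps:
c = -97040 (c = -3/2 + (½)*(-194077) = -3/2 - 194077/2 = -97040)
b = -40572 (b = -161*252 = -40572)
b + c = -40572 - 97040 = -137612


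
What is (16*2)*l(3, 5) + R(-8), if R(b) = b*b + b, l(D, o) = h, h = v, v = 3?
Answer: 152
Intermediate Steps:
h = 3
l(D, o) = 3
R(b) = b + b² (R(b) = b² + b = b + b²)
(16*2)*l(3, 5) + R(-8) = (16*2)*3 - 8*(1 - 8) = 32*3 - 8*(-7) = 96 + 56 = 152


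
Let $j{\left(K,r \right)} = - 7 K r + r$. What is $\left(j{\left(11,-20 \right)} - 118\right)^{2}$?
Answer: $1965604$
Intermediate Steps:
$j{\left(K,r \right)} = r - 7 K r$ ($j{\left(K,r \right)} = - 7 K r + r = r - 7 K r$)
$\left(j{\left(11,-20 \right)} - 118\right)^{2} = \left(- 20 \left(1 - 77\right) - 118\right)^{2} = \left(\left(-20\right) \left(-76\right) - 118\right)^{2} = \left(1520 - 118\right)^{2} = 1402^{2} = 1965604$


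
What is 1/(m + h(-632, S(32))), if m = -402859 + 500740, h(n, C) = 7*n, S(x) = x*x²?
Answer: 1/93457 ≈ 1.0700e-5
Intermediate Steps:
S(x) = x³
m = 97881
1/(m + h(-632, S(32))) = 1/(97881 + 7*(-632)) = 1/(97881 - 4424) = 1/93457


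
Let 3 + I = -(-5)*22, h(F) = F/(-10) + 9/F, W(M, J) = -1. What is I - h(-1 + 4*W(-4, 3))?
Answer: 1083/10 ≈ 108.30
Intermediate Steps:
h(F) = 9/F - F/10 (h(F) = F*(-⅒) + 9/F = -F/10 + 9/F = 9/F - F/10)
I = 107 (I = -3 - (-5)*22 = -3 - 1*(-110) = -3 + 110 = 107)
I - h(-1 + 4*W(-4, 3)) = 107 - (9/(-1 + 4*(-1)) - (-1 + 4*(-1))/10) = 107 - (9/(-1 - 4) - (-1 - 4)/10) = 107 - (9/(-5) - ⅒*(-5)) = 107 - (9*(-⅕) + ½) = 107 - (-9/5 + ½) = 107 - 1*(-13/10) = 107 + 13/10 = 1083/10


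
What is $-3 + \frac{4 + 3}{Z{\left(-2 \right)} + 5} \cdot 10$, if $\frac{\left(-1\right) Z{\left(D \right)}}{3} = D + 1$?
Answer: $\frac{23}{4} \approx 5.75$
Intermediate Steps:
$Z{\left(D \right)} = -3 - 3 D$ ($Z{\left(D \right)} = - 3 \left(D + 1\right) = - 3 \left(1 + D\right) = -3 - 3 D$)
$-3 + \frac{4 + 3}{Z{\left(-2 \right)} + 5} \cdot 10 = -3 + \frac{4 + 3}{\left(-3 - -6\right) + 5} \cdot 10 = -3 + \frac{7}{\left(-3 + 6\right) + 5} \cdot 10 = -3 + \frac{7}{3 + 5} \cdot 10 = -3 + \frac{7}{8} \cdot 10 = -3 + \frac{35}{4} = \frac{23}{4}$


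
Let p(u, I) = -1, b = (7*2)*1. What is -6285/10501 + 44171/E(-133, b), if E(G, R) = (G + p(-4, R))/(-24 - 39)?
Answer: 29221057083/1407134 ≈ 20766.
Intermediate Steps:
b = 14 (b = 14*1 = 14)
E(G, R) = 1/63 - G/63 (E(G, R) = (G - 1)/(-24 - 39) = (-1 + G)/(-63) = (-1 + G)*(-1/63) = 1/63 - G/63)
-6285/10501 + 44171/E(-133, b) = -6285/10501 + 44171/(1/63 - 1/63*(-133)) = -6285*1/10501 + 44171/(1/63 + 19/9) = -6285/10501 + 44171/(134/63) = -6285/10501 + 44171*(63/134) = -6285/10501 + 2782773/134 = 29221057083/1407134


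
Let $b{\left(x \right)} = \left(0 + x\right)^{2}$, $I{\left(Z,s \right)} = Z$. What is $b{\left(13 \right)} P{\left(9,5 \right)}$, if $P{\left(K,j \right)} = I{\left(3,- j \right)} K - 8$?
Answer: $3211$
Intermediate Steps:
$P{\left(K,j \right)} = -8 + 3 K$ ($P{\left(K,j \right)} = 3 K - 8 = -8 + 3 K$)
$b{\left(x \right)} = x^{2}$
$b{\left(13 \right)} P{\left(9,5 \right)} = 13^{2} \left(-8 + 3 \cdot 9\right) = 169 \left(-8 + 27\right) = 169 \cdot 19 = 3211$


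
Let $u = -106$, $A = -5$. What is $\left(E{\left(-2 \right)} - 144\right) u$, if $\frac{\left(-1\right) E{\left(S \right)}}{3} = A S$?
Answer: $18444$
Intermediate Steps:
$E{\left(S \right)} = 15 S$ ($E{\left(S \right)} = - 3 \left(- 5 S\right) = 15 S$)
$\left(E{\left(-2 \right)} - 144\right) u = \left(15 \left(-2\right) - 144\right) \left(-106\right) = \left(-30 - 144\right) \left(-106\right) = \left(-174\right) \left(-106\right) = 18444$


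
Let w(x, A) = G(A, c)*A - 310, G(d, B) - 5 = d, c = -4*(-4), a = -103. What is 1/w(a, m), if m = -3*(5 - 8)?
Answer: -1/184 ≈ -0.0054348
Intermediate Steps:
c = 16
G(d, B) = 5 + d
m = 9 (m = -3*(-3) = 9)
w(x, A) = -310 + A*(5 + A) (w(x, A) = (5 + A)*A - 310 = A*(5 + A) - 310 = -310 + A*(5 + A))
1/w(a, m) = 1/(-310 + 9*(5 + 9)) = 1/(-310 + 9*14) = 1/(-310 + 126) = 1/(-184) = -1/184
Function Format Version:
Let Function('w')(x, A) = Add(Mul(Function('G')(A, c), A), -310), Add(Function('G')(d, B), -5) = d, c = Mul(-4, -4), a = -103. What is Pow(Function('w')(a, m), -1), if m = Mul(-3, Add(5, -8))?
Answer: Rational(-1, 184) ≈ -0.0054348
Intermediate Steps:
c = 16
Function('G')(d, B) = Add(5, d)
m = 9 (m = Mul(-3, -3) = 9)
Function('w')(x, A) = Add(-310, Mul(A, Add(5, A))) (Function('w')(x, A) = Add(Mul(Add(5, A), A), -310) = Add(Mul(A, Add(5, A)), -310) = Add(-310, Mul(A, Add(5, A))))
Pow(Function('w')(a, m), -1) = Pow(Add(-310, Mul(9, Add(5, 9))), -1) = Pow(Add(-310, Mul(9, 14)), -1) = Pow(Add(-310, 126), -1) = Pow(-184, -1) = Rational(-1, 184)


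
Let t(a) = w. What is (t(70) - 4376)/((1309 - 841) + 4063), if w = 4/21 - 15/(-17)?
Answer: -1561849/1617567 ≈ -0.96555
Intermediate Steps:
w = 383/357 (w = 4*(1/21) - 15*(-1/17) = 4/21 + 15/17 = 383/357 ≈ 1.0728)
t(a) = 383/357
(t(70) - 4376)/((1309 - 841) + 4063) = (383/357 - 4376)/((1309 - 841) + 4063) = -1561849/(357*(468 + 4063)) = -1561849/357/4531 = -1561849/357*1/4531 = -1561849/1617567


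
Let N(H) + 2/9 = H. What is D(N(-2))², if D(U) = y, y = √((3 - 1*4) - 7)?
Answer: -8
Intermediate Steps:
N(H) = -2/9 + H
y = 2*I*√2 (y = √((3 - 4) - 7) = √(-1 - 7) = √(-8) = 2*I*√2 ≈ 2.8284*I)
D(U) = 2*I*√2
D(N(-2))² = (2*I*√2)² = -8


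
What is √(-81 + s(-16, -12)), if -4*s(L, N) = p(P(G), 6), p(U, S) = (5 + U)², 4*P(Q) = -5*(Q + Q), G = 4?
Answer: I*√349/2 ≈ 9.3408*I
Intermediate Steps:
P(Q) = -5*Q/2 (P(Q) = (-5*(Q + Q))/4 = (-10*Q)/4 = -5*Q/2)
s(L, N) = -25/4 (s(L, N) = -(5 - 5/2*4)²/4 = -(5 - 10)²/4 = -¼*(-5)² = -¼*25 = -25/4)
√(-81 + s(-16, -12)) = √(-81 - 25/4) = √(-349/4) = I*√349/2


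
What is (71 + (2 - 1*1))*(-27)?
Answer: -1944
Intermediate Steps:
(71 + (2 - 1*1))*(-27) = (71 + (2 - 1))*(-27) = (71 + 1)*(-27) = 72*(-27) = -1944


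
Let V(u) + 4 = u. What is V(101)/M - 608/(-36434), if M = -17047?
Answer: 3415239/310545199 ≈ 0.010998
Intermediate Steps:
V(u) = -4 + u
V(101)/M - 608/(-36434) = (-4 + 101)/(-17047) - 608/(-36434) = 97*(-1/17047) - 608*(-1/36434) = -97/17047 + 304/18217 = 3415239/310545199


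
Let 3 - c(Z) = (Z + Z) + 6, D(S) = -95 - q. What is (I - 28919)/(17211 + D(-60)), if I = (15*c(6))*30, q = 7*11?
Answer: -35669/17039 ≈ -2.0934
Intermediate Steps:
q = 77
D(S) = -172 (D(S) = -95 - 1*77 = -95 - 77 = -172)
c(Z) = -3 - 2*Z (c(Z) = 3 - ((Z + Z) + 6) = 3 - (2*Z + 6) = 3 - (6 + 2*Z) = 3 + (-6 - 2*Z) = -3 - 2*Z)
I = -6750 (I = (15*(-3 - 2*6))*30 = (15*(-3 - 12))*30 = (15*(-15))*30 = -225*30 = -6750)
(I - 28919)/(17211 + D(-60)) = (-6750 - 28919)/(17211 - 172) = -35669/17039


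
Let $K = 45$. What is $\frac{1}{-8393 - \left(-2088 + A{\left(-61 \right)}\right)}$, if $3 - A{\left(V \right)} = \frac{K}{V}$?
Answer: $- \frac{61}{384833} \approx -0.00015851$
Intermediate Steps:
$A{\left(V \right)} = 3 - \frac{45}{V}$
$\frac{1}{-8393 - \left(-2088 + A{\left(-61 \right)}\right)} = \frac{1}{-8393 + \left(2088 - \left(3 - \frac{45}{-61}\right)\right)} = \frac{1}{-8393 + \left(2088 - \left(3 - - \frac{45}{61}\right)\right)} = \frac{1}{-8393 + \left(2088 - \left(3 + \frac{45}{61}\right)\right)} = \frac{1}{-8393 + \left(2088 - \frac{228}{61}\right)} = \frac{1}{-8393 + \frac{127140}{61}} = \frac{1}{- \frac{384833}{61}} = - \frac{61}{384833}$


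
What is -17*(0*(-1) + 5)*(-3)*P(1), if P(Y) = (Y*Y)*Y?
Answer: 255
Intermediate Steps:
P(Y) = Y³ (P(Y) = Y²*Y = Y³)
-17*(0*(-1) + 5)*(-3)*P(1) = -17*(0*(-1) + 5)*(-3)*1³ = -17*(0 + 5)*(-3) = -17*5*(-3) = -(-255) = -17*(-15) = 255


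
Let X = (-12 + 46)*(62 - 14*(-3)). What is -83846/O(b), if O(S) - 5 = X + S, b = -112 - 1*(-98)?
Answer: -83846/3527 ≈ -23.773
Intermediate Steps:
b = -14 (b = -112 + 98 = -14)
X = 3536 (X = 34*(62 + 42) = 34*104 = 3536)
O(S) = 3541 + S (O(S) = 5 + (3536 + S) = 3541 + S)
-83846/O(b) = -83846/(3541 - 14) = -83846/3527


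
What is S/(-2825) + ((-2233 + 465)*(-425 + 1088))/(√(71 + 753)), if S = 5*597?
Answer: -597/565 - 293046*√206/103 ≈ -40836.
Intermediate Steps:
S = 2985
S/(-2825) + ((-2233 + 465)*(-425 + 1088))/(√(71 + 753)) = 2985/(-2825) + ((-2233 + 465)*(-425 + 1088))/(√(71 + 753)) = 2985*(-1/2825) + (-1768*663)/(√824) = -597/565 - 1172184*√206/412 = -597/565 - 293046*√206/103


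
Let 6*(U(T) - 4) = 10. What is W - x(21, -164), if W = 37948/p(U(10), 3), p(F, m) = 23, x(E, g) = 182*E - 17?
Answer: -49567/23 ≈ -2155.1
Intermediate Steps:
U(T) = 17/3 (U(T) = 4 + (1/6)*10 = 4 + 5/3 = 17/3)
x(E, g) = -17 + 182*E
W = 37948/23 ≈ 1649.9
W - x(21, -164) = 37948/23 - (-17 + 182*21) = 37948/23 - (-17 + 3822) = 37948/23 - 1*3805 = 37948/23 - 3805 = -49567/23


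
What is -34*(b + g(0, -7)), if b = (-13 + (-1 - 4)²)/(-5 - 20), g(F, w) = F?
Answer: 408/25 ≈ 16.320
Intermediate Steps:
b = -12/25 (b = (-13 + (-5)²)/(-25) = (-13 + 25)*(-1/25) = 12*(-1/25) = -12/25 ≈ -0.48000)
-34*(b + g(0, -7)) = -34*(-12/25 + 0) = -34*(-12/25) = 408/25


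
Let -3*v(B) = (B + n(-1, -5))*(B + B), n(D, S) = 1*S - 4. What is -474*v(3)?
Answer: -5688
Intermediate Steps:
n(D, S) = -4 + S (n(D, S) = S - 4 = -4 + S)
v(B) = -2*B*(-9 + B)/3 (v(B) = -(B + (-4 - 5))*(B + B)/3 = -(B - 9)*2*B/3 = -(-9 + B)*2*B/3 = -2*B*(-9 + B)/3)
-474*v(3) = -316*3*(9 - 1*3) = -316*3*(9 - 3) = -316*3*6 = -474*12 = -5688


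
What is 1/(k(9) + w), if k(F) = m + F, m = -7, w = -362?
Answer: -1/360 ≈ -0.0027778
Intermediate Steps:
k(F) = -7 + F
1/(k(9) + w) = 1/((-7 + 9) - 362) = 1/(2 - 362) = 1/(-360) = -1/360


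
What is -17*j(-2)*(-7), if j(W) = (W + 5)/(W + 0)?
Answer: -357/2 ≈ -178.50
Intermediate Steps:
j(W) = (5 + W)/W
-17*j(-2)*(-7) = -17*(5 - 2)/(-2)*(-7) = -(-17)*3/2*(-7) = -17*(-3/2)*(-7) = (51/2)*(-7) = -357/2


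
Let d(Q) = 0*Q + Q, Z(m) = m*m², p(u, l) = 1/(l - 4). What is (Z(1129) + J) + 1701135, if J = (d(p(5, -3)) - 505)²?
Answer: 70610273672/49 ≈ 1.4410e+9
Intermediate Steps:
p(u, l) = 1/(-4 + l)
Z(m) = m³
d(Q) = Q (d(Q) = 0 + Q = Q)
J = 12503296/49 (J = (1/(-4 - 3) - 505)² = (1/(-7) - 505)² = (-⅐ - 505)² = (-3536/7)² = 12503296/49 ≈ 2.5517e+5)
(Z(1129) + J) + 1701135 = (1129³ + 12503296/49) + 1701135 = (1439069689 + 12503296/49) + 1701135 = 70526918057/49 + 1701135 = 70610273672/49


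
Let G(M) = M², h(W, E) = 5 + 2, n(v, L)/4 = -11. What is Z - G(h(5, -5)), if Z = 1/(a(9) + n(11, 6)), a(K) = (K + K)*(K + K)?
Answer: -13719/280 ≈ -48.996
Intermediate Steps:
n(v, L) = -44 (n(v, L) = 4*(-11) = -44)
a(K) = 4*K² (a(K) = (2*K)*(2*K) = 4*K²)
h(W, E) = 7
Z = 1/280 (Z = 1/(4*9² - 44) = 1/(4*81 - 44) = 1/(324 - 44) = 1/280 ≈ 0.0035714)
Z - G(h(5, -5)) = 1/280 - 1*7² = 1/280 - 1*49 = 1/280 - 49 = -13719/280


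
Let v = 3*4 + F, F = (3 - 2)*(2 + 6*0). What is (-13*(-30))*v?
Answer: 5460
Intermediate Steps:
F = 2 (F = 1*(2 + 0) = 1*2 = 2)
v = 14 (v = 3*4 + 2 = 12 + 2 = 14)
(-13*(-30))*v = -13*(-30)*14 = 390*14 = 5460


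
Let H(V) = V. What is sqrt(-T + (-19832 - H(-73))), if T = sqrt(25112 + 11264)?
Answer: sqrt(-19759 - 2*sqrt(9094)) ≈ 141.24*I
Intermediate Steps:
T = 2*sqrt(9094) (T = sqrt(36376) = 2*sqrt(9094) ≈ 190.72)
sqrt(-T + (-19832 - H(-73))) = sqrt(-2*sqrt(9094) + (-19832 - 1*(-73))) = sqrt(-2*sqrt(9094) + (-19832 + 73)) = sqrt(-2*sqrt(9094) - 19759) = sqrt(-19759 - 2*sqrt(9094))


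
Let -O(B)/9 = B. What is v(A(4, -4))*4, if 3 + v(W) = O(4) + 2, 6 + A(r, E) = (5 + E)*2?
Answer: -148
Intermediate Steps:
A(r, E) = 4 + 2*E (A(r, E) = -6 + (5 + E)*2 = -6 + (10 + 2*E) = 4 + 2*E)
O(B) = -9*B
v(W) = -37 (v(W) = -3 + (-9*4 + 2) = -3 + (-36 + 2) = -3 - 34 = -37)
v(A(4, -4))*4 = -37*4 = -148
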